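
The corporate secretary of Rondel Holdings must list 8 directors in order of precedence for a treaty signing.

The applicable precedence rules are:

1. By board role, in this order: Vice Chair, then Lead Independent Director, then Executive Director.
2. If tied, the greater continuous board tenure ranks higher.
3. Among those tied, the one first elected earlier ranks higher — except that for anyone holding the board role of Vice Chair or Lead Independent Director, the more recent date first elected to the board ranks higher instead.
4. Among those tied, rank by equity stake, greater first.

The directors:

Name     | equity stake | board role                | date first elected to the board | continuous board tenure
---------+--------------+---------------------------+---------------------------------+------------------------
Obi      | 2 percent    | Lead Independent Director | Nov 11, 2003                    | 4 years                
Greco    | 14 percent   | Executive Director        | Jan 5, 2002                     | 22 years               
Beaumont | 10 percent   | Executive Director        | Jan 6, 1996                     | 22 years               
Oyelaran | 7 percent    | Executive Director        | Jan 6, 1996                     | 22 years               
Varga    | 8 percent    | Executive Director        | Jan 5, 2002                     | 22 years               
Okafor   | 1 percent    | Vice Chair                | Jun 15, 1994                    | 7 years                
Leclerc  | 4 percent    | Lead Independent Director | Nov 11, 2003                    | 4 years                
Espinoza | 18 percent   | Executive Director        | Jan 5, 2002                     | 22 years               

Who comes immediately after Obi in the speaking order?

By board role: Okafor (Vice Chair); then Leclerc and Obi (Lead Independent Director); then Beaumont, Oyelaran, Espinoza, Greco and Varga (Executive Director).
Leclerc and Obi both have continuous board tenure 4 years, so the next rule applies.
Leclerc and Obi both have date first elected to the board Nov 11, 2003, so the next rule applies.
Among Leclerc and Obi, by equity stake (higher first): Leclerc (4 percent) before Obi (2 percent).
Beaumont, Oyelaran, Espinoza, Greco and Varga all have continuous board tenure 22 years, so the next rule applies.
Among Beaumont, Oyelaran, Espinoza, Greco and Varga, by date first elected to the board (earlier first): Beaumont and Oyelaran (Jan 6, 1996) before Espinoza, Greco and Varga (Jan 5, 2002).
Among Beaumont and Oyelaran, by equity stake (higher first): Beaumont (10 percent) before Oyelaran (7 percent).
Among Espinoza, Greco and Varga, by equity stake (higher first): Espinoza (18 percent) before Greco (14 percent) before Varga (8 percent).
Order: Okafor, Leclerc, Obi, Beaumont, Oyelaran, Espinoza, Greco, Varga.

Beaumont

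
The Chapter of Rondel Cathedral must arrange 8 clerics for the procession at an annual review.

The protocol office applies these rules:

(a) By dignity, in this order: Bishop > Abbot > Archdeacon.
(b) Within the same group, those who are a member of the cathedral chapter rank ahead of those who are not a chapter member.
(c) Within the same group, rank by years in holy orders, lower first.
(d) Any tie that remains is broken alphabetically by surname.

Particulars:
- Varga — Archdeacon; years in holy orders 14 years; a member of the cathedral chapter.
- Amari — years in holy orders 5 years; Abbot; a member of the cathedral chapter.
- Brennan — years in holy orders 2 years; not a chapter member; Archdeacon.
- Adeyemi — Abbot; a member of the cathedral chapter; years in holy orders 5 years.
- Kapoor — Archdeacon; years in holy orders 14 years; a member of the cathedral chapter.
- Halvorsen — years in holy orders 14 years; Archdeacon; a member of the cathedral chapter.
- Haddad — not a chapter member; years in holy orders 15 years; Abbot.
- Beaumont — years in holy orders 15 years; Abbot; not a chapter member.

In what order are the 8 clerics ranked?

By dignity: Adeyemi, Amari, Beaumont and Haddad (Abbot); then Halvorsen, Kapoor, Varga and Brennan (Archdeacon).
Among Adeyemi, Amari, Beaumont and Haddad, a member of the cathedral chapter before not a chapter member: Adeyemi and Amari (a member of the cathedral chapter) before Beaumont and Haddad (not a chapter member).
Adeyemi and Amari both have years in holy orders 5 years, so the next rule applies.
Among Adeyemi and Amari, alphabetically by surname: Adeyemi before Amari.
Beaumont and Haddad both have years in holy orders 15 years, so the next rule applies.
Among Beaumont and Haddad, alphabetically by surname: Beaumont before Haddad.
Among Halvorsen, Kapoor, Varga and Brennan, a member of the cathedral chapter before not a chapter member: Halvorsen, Kapoor and Varga (a member of the cathedral chapter) before Brennan (not a chapter member).
Halvorsen, Kapoor and Varga all have years in holy orders 14 years, so the next rule applies.
Among Halvorsen, Kapoor and Varga, alphabetically by surname: Halvorsen before Kapoor before Varga.
Full order: Adeyemi, Amari, Beaumont, Haddad, Halvorsen, Kapoor, Varga, Brennan.

Adeyemi, Amari, Beaumont, Haddad, Halvorsen, Kapoor, Varga, Brennan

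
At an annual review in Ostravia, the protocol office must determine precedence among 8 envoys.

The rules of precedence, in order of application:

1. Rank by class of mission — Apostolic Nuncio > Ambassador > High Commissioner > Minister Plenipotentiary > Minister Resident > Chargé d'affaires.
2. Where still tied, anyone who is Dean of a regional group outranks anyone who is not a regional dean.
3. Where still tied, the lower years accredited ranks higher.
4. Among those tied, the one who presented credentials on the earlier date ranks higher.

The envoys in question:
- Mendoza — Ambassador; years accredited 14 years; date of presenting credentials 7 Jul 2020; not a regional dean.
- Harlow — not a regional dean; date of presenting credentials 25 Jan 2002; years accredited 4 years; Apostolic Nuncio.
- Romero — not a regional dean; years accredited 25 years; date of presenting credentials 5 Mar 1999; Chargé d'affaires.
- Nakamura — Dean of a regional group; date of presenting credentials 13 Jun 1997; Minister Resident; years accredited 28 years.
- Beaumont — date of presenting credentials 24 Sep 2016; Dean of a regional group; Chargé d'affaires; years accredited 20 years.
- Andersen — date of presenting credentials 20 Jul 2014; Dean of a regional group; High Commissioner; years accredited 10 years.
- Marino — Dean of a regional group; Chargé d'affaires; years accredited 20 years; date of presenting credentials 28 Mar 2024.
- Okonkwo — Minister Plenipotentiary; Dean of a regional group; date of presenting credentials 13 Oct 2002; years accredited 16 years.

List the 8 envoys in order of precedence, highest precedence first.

Harlow, Mendoza, Andersen, Okonkwo, Nakamura, Beaumont, Marino, Romero

By class of mission: Harlow (Apostolic Nuncio); then Mendoza (Ambassador); then Andersen (High Commissioner); then Okonkwo (Minister Plenipotentiary); then Nakamura (Minister Resident); then Beaumont, Marino and Romero (Chargé d'affaires).
Among Beaumont, Marino and Romero, Dean of a regional group before not a regional dean: Beaumont and Marino (Dean of a regional group) before Romero (not a regional dean).
Beaumont and Marino both have years accredited 20 years, so the next rule applies.
Among Beaumont and Marino, by date of presenting credentials (earlier first): Beaumont (24 Sep 2016) before Marino (28 Mar 2024).
Full order: Harlow, Mendoza, Andersen, Okonkwo, Nakamura, Beaumont, Marino, Romero.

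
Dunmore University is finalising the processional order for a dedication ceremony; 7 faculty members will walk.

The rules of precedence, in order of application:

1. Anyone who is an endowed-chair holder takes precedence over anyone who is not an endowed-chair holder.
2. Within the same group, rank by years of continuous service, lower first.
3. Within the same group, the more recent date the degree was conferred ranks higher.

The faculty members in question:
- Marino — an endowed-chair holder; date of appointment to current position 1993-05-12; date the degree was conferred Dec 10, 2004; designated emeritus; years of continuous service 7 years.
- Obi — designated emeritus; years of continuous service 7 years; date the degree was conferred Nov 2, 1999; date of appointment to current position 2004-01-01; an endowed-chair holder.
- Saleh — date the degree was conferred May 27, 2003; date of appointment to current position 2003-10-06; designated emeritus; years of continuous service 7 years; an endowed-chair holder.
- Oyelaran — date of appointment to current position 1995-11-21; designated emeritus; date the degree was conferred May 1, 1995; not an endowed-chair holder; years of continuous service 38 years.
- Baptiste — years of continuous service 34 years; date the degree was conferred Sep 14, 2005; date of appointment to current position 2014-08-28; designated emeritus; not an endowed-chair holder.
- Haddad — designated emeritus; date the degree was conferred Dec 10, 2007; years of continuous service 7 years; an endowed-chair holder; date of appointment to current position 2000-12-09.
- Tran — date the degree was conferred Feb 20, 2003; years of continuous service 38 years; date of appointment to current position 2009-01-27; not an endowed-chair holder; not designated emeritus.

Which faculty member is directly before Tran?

Baptiste

By the first rule: Haddad, Marino, Saleh and Obi (each an endowed-chair holder); then Baptiste, Tran and Oyelaran (each not an endowed-chair holder).
Haddad, Marino, Saleh and Obi all have years of continuous service 7 years, so the next rule applies.
Among Haddad, Marino, Saleh and Obi, by date the degree was conferred (later first): Haddad (Dec 10, 2007) before Marino (Dec 10, 2004) before Saleh (May 27, 2003) before Obi (Nov 2, 1999).
Among Baptiste, Tran and Oyelaran, by years of continuous service (lower first): Baptiste (34 years) before Tran and Oyelaran (38 years).
Among Tran and Oyelaran, by date the degree was conferred (later first): Tran (Feb 20, 2003) before Oyelaran (May 1, 1995).
Order: Haddad, Marino, Saleh, Obi, Baptiste, Tran, Oyelaran.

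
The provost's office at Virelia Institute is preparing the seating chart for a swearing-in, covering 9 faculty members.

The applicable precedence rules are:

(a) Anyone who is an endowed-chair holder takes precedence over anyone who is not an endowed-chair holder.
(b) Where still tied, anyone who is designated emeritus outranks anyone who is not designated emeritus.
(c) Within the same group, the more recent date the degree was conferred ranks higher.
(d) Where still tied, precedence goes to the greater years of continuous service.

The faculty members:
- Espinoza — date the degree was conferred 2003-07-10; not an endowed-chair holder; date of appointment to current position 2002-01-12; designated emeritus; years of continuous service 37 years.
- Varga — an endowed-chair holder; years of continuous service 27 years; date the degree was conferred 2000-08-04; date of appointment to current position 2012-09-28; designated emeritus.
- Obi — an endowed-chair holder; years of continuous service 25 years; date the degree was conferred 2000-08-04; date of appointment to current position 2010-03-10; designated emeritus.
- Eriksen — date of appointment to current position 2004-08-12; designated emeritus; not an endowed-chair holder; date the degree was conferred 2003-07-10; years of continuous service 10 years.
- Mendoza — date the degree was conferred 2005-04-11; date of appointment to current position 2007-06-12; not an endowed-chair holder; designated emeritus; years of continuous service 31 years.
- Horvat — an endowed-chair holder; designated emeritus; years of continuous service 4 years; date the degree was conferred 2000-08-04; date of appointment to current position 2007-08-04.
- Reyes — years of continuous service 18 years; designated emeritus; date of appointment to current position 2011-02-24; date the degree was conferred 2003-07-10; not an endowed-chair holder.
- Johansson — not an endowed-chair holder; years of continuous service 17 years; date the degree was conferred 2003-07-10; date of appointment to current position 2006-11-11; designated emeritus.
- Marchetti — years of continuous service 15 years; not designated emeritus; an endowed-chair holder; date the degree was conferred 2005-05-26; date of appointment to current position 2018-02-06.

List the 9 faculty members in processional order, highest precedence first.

By the first rule: Varga, Obi, Horvat and Marchetti (each an endowed-chair holder); then Mendoza, Espinoza, Reyes, Johansson and Eriksen (each not an endowed-chair holder).
Among Varga, Obi, Horvat and Marchetti, designated emeritus before not designated emeritus: Varga, Obi and Horvat (designated emeritus) before Marchetti (not designated emeritus).
Varga, Obi and Horvat all have date the degree was conferred 2000-08-04, so the next rule applies.
Among Varga, Obi and Horvat, by years of continuous service (higher first): Varga (27 years) before Obi (25 years) before Horvat (4 years).
Mendoza, Espinoza, Reyes, Johansson and Eriksen are each designated emeritus, so the next rule applies.
Among Mendoza, Espinoza, Reyes, Johansson and Eriksen, by date the degree was conferred (later first): Mendoza (2005-04-11) before Espinoza, Reyes, Johansson and Eriksen (2003-07-10).
Among Espinoza, Reyes, Johansson and Eriksen, by years of continuous service (higher first): Espinoza (37 years) before Reyes (18 years) before Johansson (17 years) before Eriksen (10 years).
Full order: Varga, Obi, Horvat, Marchetti, Mendoza, Espinoza, Reyes, Johansson, Eriksen.

Varga, Obi, Horvat, Marchetti, Mendoza, Espinoza, Reyes, Johansson, Eriksen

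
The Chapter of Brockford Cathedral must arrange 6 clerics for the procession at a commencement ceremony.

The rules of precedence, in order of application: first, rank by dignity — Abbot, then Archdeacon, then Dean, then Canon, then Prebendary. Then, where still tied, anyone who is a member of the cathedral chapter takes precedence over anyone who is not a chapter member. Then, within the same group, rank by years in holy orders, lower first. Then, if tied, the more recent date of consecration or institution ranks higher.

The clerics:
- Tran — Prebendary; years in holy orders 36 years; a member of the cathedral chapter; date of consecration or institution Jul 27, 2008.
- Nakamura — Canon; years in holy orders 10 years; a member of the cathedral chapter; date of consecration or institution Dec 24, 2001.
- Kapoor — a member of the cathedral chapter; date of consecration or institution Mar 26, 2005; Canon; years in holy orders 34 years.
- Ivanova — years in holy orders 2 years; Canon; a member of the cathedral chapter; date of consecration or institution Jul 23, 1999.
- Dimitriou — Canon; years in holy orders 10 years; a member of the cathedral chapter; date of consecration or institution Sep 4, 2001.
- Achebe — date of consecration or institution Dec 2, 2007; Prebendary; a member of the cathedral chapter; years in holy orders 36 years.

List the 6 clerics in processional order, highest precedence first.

By dignity: Ivanova, Nakamura, Dimitriou and Kapoor (Canon); then Tran and Achebe (Prebendary).
Ivanova, Nakamura, Dimitriou and Kapoor are each a member of the cathedral chapter, so the next rule applies.
Among Ivanova, Nakamura, Dimitriou and Kapoor, by years in holy orders (lower first): Ivanova (2 years) before Nakamura and Dimitriou (10 years) before Kapoor (34 years).
Among Nakamura and Dimitriou, by date of consecration or institution (later first): Nakamura (Dec 24, 2001) before Dimitriou (Sep 4, 2001).
Tran and Achebe are each a member of the cathedral chapter, so the next rule applies.
Tran and Achebe both have years in holy orders 36 years, so the next rule applies.
Among Tran and Achebe, by date of consecration or institution (later first): Tran (Jul 27, 2008) before Achebe (Dec 2, 2007).
Full order: Ivanova, Nakamura, Dimitriou, Kapoor, Tran, Achebe.

Ivanova, Nakamura, Dimitriou, Kapoor, Tran, Achebe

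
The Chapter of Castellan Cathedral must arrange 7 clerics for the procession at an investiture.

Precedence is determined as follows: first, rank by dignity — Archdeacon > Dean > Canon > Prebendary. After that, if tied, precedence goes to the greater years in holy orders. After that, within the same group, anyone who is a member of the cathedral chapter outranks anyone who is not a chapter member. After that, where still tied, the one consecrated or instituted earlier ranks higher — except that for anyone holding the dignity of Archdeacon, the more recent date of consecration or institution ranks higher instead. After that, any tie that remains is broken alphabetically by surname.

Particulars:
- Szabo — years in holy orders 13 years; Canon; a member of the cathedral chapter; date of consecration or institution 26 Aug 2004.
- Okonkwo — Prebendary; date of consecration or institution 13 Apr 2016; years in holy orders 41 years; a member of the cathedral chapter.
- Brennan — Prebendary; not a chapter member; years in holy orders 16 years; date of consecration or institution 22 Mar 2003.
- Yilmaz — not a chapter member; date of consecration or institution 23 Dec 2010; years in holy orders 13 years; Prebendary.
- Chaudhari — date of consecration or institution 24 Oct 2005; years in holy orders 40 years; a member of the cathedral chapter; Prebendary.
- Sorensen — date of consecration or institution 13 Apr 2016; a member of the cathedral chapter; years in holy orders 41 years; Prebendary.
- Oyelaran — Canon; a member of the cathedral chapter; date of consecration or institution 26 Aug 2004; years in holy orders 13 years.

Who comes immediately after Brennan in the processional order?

By dignity: Oyelaran and Szabo (Canon); then Okonkwo, Sorensen, Chaudhari, Brennan and Yilmaz (Prebendary).
Oyelaran and Szabo both have years in holy orders 13 years, so the next rule applies.
Oyelaran and Szabo are each a member of the cathedral chapter, so the next rule applies.
Oyelaran and Szabo both have date of consecration or institution 26 Aug 2004, so the next rule applies.
Among Oyelaran and Szabo, alphabetically by surname: Oyelaran before Szabo.
Among Okonkwo, Sorensen, Chaudhari, Brennan and Yilmaz, by years in holy orders (higher first): Okonkwo and Sorensen (41 years) before Chaudhari (40 years) before Brennan (16 years) before Yilmaz (13 years).
Okonkwo and Sorensen are each a member of the cathedral chapter, so the next rule applies.
Okonkwo and Sorensen both have date of consecration or institution 13 Apr 2016, so the next rule applies.
Among Okonkwo and Sorensen, alphabetically by surname: Okonkwo before Sorensen.
Order: Oyelaran, Szabo, Okonkwo, Sorensen, Chaudhari, Brennan, Yilmaz.

Yilmaz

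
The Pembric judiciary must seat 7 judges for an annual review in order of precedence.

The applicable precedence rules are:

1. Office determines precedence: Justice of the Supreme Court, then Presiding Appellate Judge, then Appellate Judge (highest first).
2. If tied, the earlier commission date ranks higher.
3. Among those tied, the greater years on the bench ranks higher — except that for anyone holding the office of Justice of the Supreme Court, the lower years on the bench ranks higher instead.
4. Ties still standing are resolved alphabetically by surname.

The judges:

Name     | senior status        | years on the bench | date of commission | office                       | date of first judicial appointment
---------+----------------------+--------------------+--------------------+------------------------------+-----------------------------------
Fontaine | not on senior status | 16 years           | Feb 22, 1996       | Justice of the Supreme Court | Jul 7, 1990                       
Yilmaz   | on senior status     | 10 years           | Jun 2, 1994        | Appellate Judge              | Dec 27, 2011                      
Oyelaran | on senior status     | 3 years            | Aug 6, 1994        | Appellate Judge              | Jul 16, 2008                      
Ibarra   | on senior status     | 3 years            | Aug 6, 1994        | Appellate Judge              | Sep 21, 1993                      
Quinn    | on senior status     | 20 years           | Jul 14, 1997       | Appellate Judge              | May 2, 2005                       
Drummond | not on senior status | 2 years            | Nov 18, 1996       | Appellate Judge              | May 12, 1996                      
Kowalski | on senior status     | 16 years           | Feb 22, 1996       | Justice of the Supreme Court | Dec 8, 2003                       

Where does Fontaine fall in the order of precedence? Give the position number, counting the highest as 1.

1

By office: Fontaine and Kowalski (Justice of the Supreme Court); then Yilmaz, Ibarra, Oyelaran, Drummond and Quinn (Appellate Judge).
Fontaine and Kowalski both have date of commission Feb 22, 1996, so the next rule applies.
Fontaine and Kowalski both have years on the bench 16 years, so the next rule applies.
Among Fontaine and Kowalski, alphabetically by surname: Fontaine before Kowalski.
Among Yilmaz, Ibarra, Oyelaran, Drummond and Quinn, by date of commission (earlier first): Yilmaz (Jun 2, 1994) before Ibarra and Oyelaran (Aug 6, 1994) before Drummond (Nov 18, 1996) before Quinn (Jul 14, 1997).
Ibarra and Oyelaran both have years on the bench 3 years, so the next rule applies.
Among Ibarra and Oyelaran, alphabetically by surname: Ibarra before Oyelaran.
Order: Fontaine, Kowalski, Yilmaz, Ibarra, Oyelaran, Drummond, Quinn. So position 1.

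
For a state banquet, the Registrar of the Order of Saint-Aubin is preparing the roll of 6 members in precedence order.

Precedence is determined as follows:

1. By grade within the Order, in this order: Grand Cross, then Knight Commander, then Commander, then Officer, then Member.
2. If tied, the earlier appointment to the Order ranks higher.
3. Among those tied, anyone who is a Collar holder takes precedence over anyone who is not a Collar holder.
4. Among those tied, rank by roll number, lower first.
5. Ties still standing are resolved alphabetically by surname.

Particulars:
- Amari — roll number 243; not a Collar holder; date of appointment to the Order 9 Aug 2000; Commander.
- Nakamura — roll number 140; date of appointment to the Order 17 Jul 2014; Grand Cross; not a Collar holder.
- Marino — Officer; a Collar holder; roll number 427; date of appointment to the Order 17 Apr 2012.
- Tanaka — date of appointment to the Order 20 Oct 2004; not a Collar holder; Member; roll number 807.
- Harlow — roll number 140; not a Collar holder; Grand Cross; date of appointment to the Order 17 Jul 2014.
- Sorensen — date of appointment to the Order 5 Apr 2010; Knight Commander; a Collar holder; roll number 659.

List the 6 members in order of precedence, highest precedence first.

By grade within the Order: Harlow and Nakamura (Grand Cross); then Sorensen (Knight Commander); then Amari (Commander); then Marino (Officer); then Tanaka (Member).
Harlow and Nakamura both have date of appointment to the Order 17 Jul 2014, so the next rule applies.
Harlow and Nakamura are each not a Collar holder, so the next rule applies.
Harlow and Nakamura both have roll number 140, so the next rule applies.
Among Harlow and Nakamura, alphabetically by surname: Harlow before Nakamura.
Full order: Harlow, Nakamura, Sorensen, Amari, Marino, Tanaka.

Harlow, Nakamura, Sorensen, Amari, Marino, Tanaka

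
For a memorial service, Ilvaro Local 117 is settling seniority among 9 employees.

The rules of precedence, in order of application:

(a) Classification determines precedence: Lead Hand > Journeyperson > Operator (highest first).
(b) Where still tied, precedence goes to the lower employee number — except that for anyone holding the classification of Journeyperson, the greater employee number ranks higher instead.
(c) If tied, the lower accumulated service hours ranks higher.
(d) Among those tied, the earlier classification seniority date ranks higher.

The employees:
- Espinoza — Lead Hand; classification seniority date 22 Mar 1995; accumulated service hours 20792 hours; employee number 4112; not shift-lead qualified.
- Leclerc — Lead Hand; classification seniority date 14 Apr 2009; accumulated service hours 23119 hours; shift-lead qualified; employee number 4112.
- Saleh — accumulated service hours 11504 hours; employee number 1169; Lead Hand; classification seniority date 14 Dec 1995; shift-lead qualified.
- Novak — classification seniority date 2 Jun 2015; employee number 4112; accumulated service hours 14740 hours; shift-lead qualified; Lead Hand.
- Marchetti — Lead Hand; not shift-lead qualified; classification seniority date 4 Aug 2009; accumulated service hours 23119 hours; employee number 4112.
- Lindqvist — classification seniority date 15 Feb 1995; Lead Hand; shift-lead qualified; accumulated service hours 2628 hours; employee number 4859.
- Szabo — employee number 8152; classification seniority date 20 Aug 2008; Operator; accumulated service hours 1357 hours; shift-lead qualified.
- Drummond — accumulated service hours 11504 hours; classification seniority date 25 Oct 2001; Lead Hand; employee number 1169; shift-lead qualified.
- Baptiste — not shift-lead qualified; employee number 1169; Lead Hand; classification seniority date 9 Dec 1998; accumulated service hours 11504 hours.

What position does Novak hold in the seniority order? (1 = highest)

4

By classification: Saleh, Baptiste, Drummond, Novak, Espinoza, Leclerc, Marchetti and Lindqvist (Lead Hand); then Szabo (Operator).
Among Saleh, Baptiste, Drummond, Novak, Espinoza, Leclerc, Marchetti and Lindqvist, by employee number (lower first): Saleh, Baptiste and Drummond (1169) before Novak, Espinoza, Leclerc and Marchetti (4112) before Lindqvist (4859).
Saleh, Baptiste and Drummond all have accumulated service hours 11504 hours, so the next rule applies.
Among Saleh, Baptiste and Drummond, by classification seniority date (earlier first): Saleh (14 Dec 1995) before Baptiste (9 Dec 1998) before Drummond (25 Oct 2001).
Among Novak, Espinoza, Leclerc and Marchetti, by accumulated service hours (lower first): Novak (14740 hours) before Espinoza (20792 hours) before Leclerc and Marchetti (23119 hours).
Among Leclerc and Marchetti, by classification seniority date (earlier first): Leclerc (14 Apr 2009) before Marchetti (4 Aug 2009).
Order: Saleh, Baptiste, Drummond, Novak, Espinoza, Leclerc, Marchetti, Lindqvist, Szabo. So position 4.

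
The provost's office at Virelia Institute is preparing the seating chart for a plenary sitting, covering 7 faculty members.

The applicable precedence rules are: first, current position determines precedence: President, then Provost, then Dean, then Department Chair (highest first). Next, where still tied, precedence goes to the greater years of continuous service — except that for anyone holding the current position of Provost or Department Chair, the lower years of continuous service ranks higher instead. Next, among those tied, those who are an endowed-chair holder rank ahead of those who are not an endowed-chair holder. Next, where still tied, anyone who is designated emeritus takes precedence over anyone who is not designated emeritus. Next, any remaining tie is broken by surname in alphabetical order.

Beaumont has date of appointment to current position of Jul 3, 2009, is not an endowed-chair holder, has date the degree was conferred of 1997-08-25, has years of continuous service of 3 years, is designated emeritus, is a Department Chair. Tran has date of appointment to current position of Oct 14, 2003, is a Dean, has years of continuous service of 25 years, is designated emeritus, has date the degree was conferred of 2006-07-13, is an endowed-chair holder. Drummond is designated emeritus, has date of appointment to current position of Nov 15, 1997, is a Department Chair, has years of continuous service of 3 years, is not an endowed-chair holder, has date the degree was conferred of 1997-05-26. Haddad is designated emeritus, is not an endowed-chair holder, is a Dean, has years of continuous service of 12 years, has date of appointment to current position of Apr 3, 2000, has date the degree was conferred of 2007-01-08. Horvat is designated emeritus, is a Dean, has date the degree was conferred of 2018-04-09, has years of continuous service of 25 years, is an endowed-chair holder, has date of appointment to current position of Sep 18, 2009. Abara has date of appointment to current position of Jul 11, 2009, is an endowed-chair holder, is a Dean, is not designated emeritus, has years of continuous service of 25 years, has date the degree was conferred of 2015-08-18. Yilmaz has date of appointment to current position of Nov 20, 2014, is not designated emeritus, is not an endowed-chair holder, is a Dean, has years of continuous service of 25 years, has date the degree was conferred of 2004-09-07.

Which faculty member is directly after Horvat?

By current position: Horvat, Tran, Abara, Yilmaz and Haddad (Dean); then Beaumont and Drummond (Department Chair).
Among Horvat, Tran, Abara, Yilmaz and Haddad, by years of continuous service (higher first): Horvat, Tran, Abara and Yilmaz (25 years) before Haddad (12 years).
Among Horvat, Tran, Abara and Yilmaz, an endowed-chair holder before not an endowed-chair holder: Horvat, Tran and Abara (an endowed-chair holder) before Yilmaz (not an endowed-chair holder).
Among Horvat, Tran and Abara, designated emeritus before not designated emeritus: Horvat and Tran (designated emeritus) before Abara (not designated emeritus).
Among Horvat and Tran, alphabetically by surname: Horvat before Tran.
Beaumont and Drummond both have years of continuous service 3 years, so the next rule applies.
Beaumont and Drummond are each not an endowed-chair holder, so the next rule applies.
Beaumont and Drummond are each designated emeritus, so the next rule applies.
Among Beaumont and Drummond, alphabetically by surname: Beaumont before Drummond.
Order: Horvat, Tran, Abara, Yilmaz, Haddad, Beaumont, Drummond.

Tran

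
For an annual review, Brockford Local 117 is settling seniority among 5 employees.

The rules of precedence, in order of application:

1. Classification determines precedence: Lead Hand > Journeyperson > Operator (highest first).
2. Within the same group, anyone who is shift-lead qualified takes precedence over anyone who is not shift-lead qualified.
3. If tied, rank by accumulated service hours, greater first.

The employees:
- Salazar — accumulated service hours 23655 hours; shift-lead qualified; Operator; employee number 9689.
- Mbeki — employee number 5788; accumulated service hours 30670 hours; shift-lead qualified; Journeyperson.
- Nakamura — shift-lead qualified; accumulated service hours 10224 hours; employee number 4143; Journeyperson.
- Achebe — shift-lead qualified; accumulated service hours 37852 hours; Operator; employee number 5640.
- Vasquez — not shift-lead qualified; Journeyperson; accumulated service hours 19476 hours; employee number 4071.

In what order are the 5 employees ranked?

Mbeki, Nakamura, Vasquez, Achebe, Salazar

By classification: Mbeki, Nakamura and Vasquez (Journeyperson); then Achebe and Salazar (Operator).
Among Mbeki, Nakamura and Vasquez, shift-lead qualified before not shift-lead qualified: Mbeki and Nakamura (shift-lead qualified) before Vasquez (not shift-lead qualified).
Among Mbeki and Nakamura, by accumulated service hours (higher first): Mbeki (30670 hours) before Nakamura (10224 hours).
Achebe and Salazar are each shift-lead qualified, so the next rule applies.
Among Achebe and Salazar, by accumulated service hours (higher first): Achebe (37852 hours) before Salazar (23655 hours).
Full order: Mbeki, Nakamura, Vasquez, Achebe, Salazar.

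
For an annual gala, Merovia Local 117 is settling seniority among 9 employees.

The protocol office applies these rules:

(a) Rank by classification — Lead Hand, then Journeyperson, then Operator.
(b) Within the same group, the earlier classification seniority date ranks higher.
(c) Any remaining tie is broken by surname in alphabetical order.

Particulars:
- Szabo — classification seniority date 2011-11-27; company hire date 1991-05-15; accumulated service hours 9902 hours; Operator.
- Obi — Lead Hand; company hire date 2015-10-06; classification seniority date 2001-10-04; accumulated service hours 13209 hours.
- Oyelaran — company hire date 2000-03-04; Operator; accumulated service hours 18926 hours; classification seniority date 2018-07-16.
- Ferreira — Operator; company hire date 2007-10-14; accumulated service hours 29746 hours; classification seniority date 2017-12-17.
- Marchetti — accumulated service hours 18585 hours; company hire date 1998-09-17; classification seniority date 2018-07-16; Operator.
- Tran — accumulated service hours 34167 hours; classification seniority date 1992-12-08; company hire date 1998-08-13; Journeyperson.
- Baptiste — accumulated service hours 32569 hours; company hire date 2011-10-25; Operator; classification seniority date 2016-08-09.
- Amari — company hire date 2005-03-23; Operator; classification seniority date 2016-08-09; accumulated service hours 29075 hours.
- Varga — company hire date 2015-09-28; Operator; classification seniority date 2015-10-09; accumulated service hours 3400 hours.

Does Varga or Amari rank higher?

Varga

By classification: Obi (Lead Hand); then Tran (Journeyperson); then Szabo, Varga, Amari, Baptiste, Ferreira, Marchetti and Oyelaran (Operator).
Among Szabo, Varga, Amari, Baptiste, Ferreira, Marchetti and Oyelaran, by classification seniority date (earlier first): Szabo (2011-11-27) before Varga (2015-10-09) before Amari and Baptiste (2016-08-09) before Ferreira (2017-12-17) before Marchetti and Oyelaran (2018-07-16).
Among Amari and Baptiste, alphabetically by surname: Amari before Baptiste.
Among Marchetti and Oyelaran, alphabetically by surname: Marchetti before Oyelaran.
So Varga takes precedence.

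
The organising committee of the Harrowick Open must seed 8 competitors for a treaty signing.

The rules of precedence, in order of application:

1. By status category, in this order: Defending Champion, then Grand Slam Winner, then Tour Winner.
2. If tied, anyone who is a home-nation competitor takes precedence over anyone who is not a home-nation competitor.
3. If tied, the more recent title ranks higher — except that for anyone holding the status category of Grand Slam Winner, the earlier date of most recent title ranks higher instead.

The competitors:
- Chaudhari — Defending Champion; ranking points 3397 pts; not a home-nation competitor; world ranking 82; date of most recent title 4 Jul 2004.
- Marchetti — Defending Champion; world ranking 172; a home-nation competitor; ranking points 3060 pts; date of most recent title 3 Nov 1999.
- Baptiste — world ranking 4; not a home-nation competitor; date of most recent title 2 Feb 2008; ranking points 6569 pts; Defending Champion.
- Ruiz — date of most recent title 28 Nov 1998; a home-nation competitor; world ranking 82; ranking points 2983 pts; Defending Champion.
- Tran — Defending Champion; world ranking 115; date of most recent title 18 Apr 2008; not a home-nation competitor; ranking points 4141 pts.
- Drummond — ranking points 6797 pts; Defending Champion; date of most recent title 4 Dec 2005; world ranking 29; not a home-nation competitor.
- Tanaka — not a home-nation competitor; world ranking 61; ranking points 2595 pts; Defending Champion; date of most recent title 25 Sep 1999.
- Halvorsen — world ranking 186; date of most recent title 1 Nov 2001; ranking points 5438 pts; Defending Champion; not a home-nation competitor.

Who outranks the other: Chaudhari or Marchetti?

Marchetti

By status category: Marchetti, Ruiz, Tran, Baptiste, Drummond, Chaudhari, Halvorsen and Tanaka (Defending Champion).
Among Marchetti, Ruiz, Tran, Baptiste, Drummond, Chaudhari, Halvorsen and Tanaka, a home-nation competitor before not a home-nation competitor: Marchetti and Ruiz (a home-nation competitor) before Tran, Baptiste, Drummond, Chaudhari, Halvorsen and Tanaka (not a home-nation competitor).
Among Marchetti and Ruiz, by date of most recent title (later first): Marchetti (3 Nov 1999) before Ruiz (28 Nov 1998).
Among Tran, Baptiste, Drummond, Chaudhari, Halvorsen and Tanaka, by date of most recent title (later first): Tran (18 Apr 2008) before Baptiste (2 Feb 2008) before Drummond (4 Dec 2005) before Chaudhari (4 Jul 2004) before Halvorsen (1 Nov 2001) before Tanaka (25 Sep 1999).
So Marchetti takes precedence.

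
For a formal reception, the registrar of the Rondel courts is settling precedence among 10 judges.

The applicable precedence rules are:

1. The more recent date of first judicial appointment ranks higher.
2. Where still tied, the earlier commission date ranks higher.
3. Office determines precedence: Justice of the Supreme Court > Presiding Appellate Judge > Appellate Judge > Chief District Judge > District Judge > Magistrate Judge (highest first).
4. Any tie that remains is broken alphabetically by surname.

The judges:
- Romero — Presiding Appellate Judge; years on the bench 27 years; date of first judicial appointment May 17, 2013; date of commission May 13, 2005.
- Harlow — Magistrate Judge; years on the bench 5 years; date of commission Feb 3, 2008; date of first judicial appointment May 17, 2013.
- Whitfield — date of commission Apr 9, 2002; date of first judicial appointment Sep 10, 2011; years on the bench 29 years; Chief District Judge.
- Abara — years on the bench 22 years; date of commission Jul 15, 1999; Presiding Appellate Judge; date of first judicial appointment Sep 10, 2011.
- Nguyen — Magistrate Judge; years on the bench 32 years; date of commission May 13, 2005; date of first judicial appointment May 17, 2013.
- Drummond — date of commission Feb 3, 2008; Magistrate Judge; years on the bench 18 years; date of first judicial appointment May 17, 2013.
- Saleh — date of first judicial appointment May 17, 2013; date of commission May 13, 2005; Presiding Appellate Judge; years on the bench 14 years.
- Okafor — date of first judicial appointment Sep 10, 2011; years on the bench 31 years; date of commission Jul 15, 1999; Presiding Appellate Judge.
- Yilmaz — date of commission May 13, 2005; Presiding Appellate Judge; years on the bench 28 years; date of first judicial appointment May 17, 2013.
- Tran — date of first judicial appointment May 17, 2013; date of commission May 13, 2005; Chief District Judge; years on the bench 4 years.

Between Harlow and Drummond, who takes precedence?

By date of first judicial appointment (later first): Romero, Saleh, Yilmaz, Tran, Nguyen, Drummond and Harlow (each May 17, 2013); then Abara, Okafor and Whitfield (each Sep 10, 2011).
Among Romero, Saleh, Yilmaz, Tran, Nguyen, Drummond and Harlow, by date of commission (earlier first): Romero, Saleh, Yilmaz, Tran and Nguyen (May 13, 2005) before Drummond and Harlow (Feb 3, 2008).
Among Romero, Saleh, Yilmaz, Tran and Nguyen, by office: Romero, Saleh and Yilmaz (Presiding Appellate Judge) before Tran (Chief District Judge) before Nguyen (Magistrate Judge).
Among Romero, Saleh and Yilmaz, alphabetically by surname: Romero before Saleh before Yilmaz.
Drummond and Harlow are each Magistrate Judge, so the next rule applies.
Among Drummond and Harlow, alphabetically by surname: Drummond before Harlow.
Among Abara, Okafor and Whitfield, by date of commission (earlier first): Abara and Okafor (Jul 15, 1999) before Whitfield (Apr 9, 2002).
Abara and Okafor are each Presiding Appellate Judge, so the next rule applies.
Among Abara and Okafor, alphabetically by surname: Abara before Okafor.
So Drummond takes precedence.

Drummond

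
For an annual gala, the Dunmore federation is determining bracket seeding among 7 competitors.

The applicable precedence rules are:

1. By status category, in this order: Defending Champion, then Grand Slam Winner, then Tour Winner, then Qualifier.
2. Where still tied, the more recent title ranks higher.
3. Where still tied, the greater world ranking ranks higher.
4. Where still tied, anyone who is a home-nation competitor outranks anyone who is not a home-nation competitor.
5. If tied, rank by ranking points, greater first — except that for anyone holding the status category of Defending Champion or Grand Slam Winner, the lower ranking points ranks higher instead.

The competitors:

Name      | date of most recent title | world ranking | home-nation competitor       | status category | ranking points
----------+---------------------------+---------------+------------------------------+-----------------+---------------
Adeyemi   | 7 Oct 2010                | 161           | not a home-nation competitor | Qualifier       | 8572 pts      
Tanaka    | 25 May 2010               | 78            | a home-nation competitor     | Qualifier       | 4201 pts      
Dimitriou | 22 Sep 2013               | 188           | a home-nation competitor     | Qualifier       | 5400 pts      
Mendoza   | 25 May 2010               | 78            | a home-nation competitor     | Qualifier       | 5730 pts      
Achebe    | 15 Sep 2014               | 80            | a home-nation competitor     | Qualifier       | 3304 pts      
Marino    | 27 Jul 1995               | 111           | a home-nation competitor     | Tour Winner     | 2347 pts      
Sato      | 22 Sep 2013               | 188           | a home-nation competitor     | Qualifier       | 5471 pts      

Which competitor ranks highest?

By status category: Marino (Tour Winner); then Achebe, Sato, Dimitriou, Adeyemi, Mendoza and Tanaka (Qualifier).
Among Achebe, Sato, Dimitriou, Adeyemi, Mendoza and Tanaka, by date of most recent title (later first): Achebe (15 Sep 2014) before Sato and Dimitriou (22 Sep 2013) before Adeyemi (7 Oct 2010) before Mendoza and Tanaka (25 May 2010).
Sato and Dimitriou both have world ranking 188, so the next rule applies.
Sato and Dimitriou are each a home-nation competitor, so the next rule applies.
Among Sato and Dimitriou, by ranking points (higher first): Sato (5471 pts) before Dimitriou (5400 pts).
Mendoza and Tanaka both have world ranking 78, so the next rule applies.
Mendoza and Tanaka are each a home-nation competitor, so the next rule applies.
Among Mendoza and Tanaka, by ranking points (higher first): Mendoza (5730 pts) before Tanaka (4201 pts).
Order: Marino, Achebe, Sato, Dimitriou, Adeyemi, Mendoza, Tanaka.

Marino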